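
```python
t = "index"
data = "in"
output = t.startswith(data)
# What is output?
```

Trace:
`t = "index"` → t = 'index'
`data = "in"` → data = 'in'
`output = t.startswith(data)` → output = True
So output = True

Answer: True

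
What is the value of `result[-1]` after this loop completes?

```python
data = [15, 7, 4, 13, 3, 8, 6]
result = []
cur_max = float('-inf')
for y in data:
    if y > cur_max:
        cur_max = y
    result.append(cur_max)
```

Running max ends at 15
`result` takes the values: [] → [15] → [15, 15] → [15, 15, 15] → [15, 15, 15, 15] → [15, 15, 15, 15, 15] → [15, 15, 15, 15, 15, 15] → [15, 15, 15, 15, 15, 15, 15]
So `result[-1]` = 15

Answer: 15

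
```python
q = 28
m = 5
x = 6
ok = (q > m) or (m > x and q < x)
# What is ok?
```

Trace:
`q = 28` → q = 28
`m = 5` → m = 5
`x = 6` → x = 6
`ok = (q > m) or (m > x and q < x)` → ok = True
So ok = True

Answer: True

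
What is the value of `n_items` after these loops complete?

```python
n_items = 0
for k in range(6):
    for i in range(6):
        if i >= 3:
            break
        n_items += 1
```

Inner breaks at 3, outer runs 6 times
`n_items` takes the values: 0 → 1 → 2 → 3 → 4 → 5 → 6 → 7 → 8 → 9 → 10 → 11 → 12 → 13 → 14 → 15 → 16 → 17 → 18

Answer: 18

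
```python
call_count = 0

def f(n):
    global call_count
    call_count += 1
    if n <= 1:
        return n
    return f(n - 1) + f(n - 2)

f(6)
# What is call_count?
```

Calls(n) = 1 + Calls(n-1) + Calls(n-2); Calls(0)=Calls(1)=1. For n=6 this gives 25.

Answer: 25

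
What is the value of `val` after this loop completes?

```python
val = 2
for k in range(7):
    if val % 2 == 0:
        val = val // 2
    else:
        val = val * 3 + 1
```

Collatz-style transformation from 2
`val` takes the values: 2 → 1 → 4 → 2 → 1 → 4 → 2 → 1

Answer: 1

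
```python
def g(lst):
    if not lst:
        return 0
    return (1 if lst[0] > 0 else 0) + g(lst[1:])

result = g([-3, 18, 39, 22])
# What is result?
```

Count of positive elements in [-3, 18, 39, 22] = 3

Answer: 3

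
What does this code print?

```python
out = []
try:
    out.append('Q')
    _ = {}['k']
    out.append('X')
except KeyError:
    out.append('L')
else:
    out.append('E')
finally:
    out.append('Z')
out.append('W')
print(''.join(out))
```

Execution trace: 'Q' (try body) → 'L' (except KeyError) → 'Z' (finally) → 'W' (after the try/except). Output: QLZW

Answer: QLZW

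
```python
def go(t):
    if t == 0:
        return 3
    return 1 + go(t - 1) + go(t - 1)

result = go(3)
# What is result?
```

go(t) = 1 + 2·go(t-1), go(0)=3. Closed form: (3+1)·2^3 - 1 = 31.

Answer: 31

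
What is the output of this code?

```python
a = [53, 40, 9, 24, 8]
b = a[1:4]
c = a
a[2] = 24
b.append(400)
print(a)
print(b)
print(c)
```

Key concept: slice vs alias.
Step by step:
`a = [53, 40, 9, 24, 8]` → a = [53, 40, 9, 24, 8]
`b = a[1:4]` → b = [40, 9, 24]
`c = a` → c = [53, 40, 9, 24, 8] (same object as a)
`a[2] = 24` → a = [53, 40, 24, 24, 8] (same object as c); c = [53, 40, 24, 24, 8] (same object as a)
`b.append(400)` → b = [40, 9, 24, 400]
`print(a)` → prints [53, 40, 24, 24, 8]
`print(b)` → prints [40, 9, 24, 400]
`print(c)` → prints [53, 40, 24, 24, 8]

Answer:
[53, 40, 24, 24, 8]
[40, 9, 24, 400]
[53, 40, 24, 24, 8]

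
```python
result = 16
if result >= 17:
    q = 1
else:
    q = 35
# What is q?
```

Trace:
`result = 16` → result = 16
`if result >= 17: ...` → result >= 17 is False, take else branch → q = 35
So q = 35

Answer: 35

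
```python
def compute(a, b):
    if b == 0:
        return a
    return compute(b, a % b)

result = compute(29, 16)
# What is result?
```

compute(29, 16) -> compute(16, 13) -> compute(13, 3) -> compute(3, 1) -> compute(1, 0) -> 1

Answer: 1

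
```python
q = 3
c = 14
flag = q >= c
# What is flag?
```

Trace:
`q = 3` → q = 3
`c = 14` → c = 14
`flag = q >= c` → flag = False
So flag = False

Answer: False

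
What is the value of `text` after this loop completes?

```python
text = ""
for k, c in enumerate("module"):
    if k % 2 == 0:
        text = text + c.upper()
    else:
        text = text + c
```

Uppercase even positions in 'module'
`text` takes the values: "" → "M" → "Mo" → "MoD" → "MoDu" → "MoDuL" → "MoDuLe"

Answer: "MoDuLe"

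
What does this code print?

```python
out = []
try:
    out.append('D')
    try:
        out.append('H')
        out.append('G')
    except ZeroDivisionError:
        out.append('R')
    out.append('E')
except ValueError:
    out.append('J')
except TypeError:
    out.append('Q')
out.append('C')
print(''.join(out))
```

Execution trace: 'D' (try body) → 'H' (inner try body) → 'G' (inner try body, no exception) → 'E' (try body, no exception) → 'C' (after the try/except). Output: DHGEC

Answer: DHGEC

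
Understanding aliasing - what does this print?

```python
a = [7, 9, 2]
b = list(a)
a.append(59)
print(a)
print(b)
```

Key concept: list() constructor creates copy.
Step by step:
`a = [7, 9, 2]` → a = [7, 9, 2]
`b = list(a)` → b = [7, 9, 2]
`a.append(59)` → a = [7, 9, 2, 59]
`print(a)` → prints [7, 9, 2, 59]
`print(b)` → prints [7, 9, 2]

Answer:
[7, 9, 2, 59]
[7, 9, 2]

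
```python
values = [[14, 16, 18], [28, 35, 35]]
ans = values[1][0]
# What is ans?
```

Trace:
`values = [[14, 16, 18], [28, 35, 35]]` → values = [[14, 16, 18], [28, 35, 35]]
`ans = values[1][0]` → ans = 28
So ans = 28

Answer: 28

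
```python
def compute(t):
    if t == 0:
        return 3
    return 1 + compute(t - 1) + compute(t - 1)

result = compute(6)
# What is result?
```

compute(t) = 1 + 2·compute(t-1), compute(0)=3. Closed form: (3+1)·2^6 - 1 = 255.

Answer: 255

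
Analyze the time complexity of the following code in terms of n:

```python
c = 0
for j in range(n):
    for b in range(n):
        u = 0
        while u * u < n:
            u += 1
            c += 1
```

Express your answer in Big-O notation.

Each loop level contributes: n × n × √n. Multiplying the contributions gives O(n^2√n).

Answer: O(n^2√n)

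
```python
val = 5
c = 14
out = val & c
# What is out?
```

Trace:
`val = 5` → val = 5
`c = 14` → c = 14
`out = val & c` → out = 4
So out = 4

Answer: 4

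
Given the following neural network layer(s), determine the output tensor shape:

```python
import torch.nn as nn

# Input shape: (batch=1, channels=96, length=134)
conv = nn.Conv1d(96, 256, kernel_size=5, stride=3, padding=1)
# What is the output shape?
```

Input: (1, 96, 134) -> Output: (1, 256, 44)

Answer: (1, 256, 44)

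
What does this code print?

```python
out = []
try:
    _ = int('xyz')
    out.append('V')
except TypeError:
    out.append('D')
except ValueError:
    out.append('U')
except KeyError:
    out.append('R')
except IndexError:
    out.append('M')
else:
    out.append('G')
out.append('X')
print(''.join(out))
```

Execution trace: 'U' (except ValueError) → 'X' (after the try/except). Output: UX

Answer: UX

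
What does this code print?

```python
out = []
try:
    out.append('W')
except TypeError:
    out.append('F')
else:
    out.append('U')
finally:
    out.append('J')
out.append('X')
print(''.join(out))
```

Execution trace: 'W' (try body, no exception) → 'U' (else) → 'J' (finally) → 'X' (after the try/except). Output: WUJX

Answer: WUJX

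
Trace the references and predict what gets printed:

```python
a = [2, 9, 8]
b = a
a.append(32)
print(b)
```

Key concept: basic list aliasing.
Step by step:
`a = [2, 9, 8]` → a = [2, 9, 8]
`b = a` → b = [2, 9, 8] (same object as a)
`a.append(32)` → a = [2, 9, 8, 32] (same object as b); b = [2, 9, 8, 32] (same object as a)
`print(b)` → prints [2, 9, 8, 32]

Answer: [2, 9, 8, 32]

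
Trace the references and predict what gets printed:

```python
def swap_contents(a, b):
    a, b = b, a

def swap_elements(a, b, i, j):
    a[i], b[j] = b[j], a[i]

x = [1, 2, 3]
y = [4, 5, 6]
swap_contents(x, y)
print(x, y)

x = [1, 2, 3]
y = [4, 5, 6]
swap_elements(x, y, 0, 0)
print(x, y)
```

Key concept: parameter rebinding vs mutation.
Step by step:
`x = [1, 2, 3]` → x = [1, 2, 3]
`y = [4, 5, 6]` → y = [4, 5, 6]
`swap_contents(x, y)` → no visible change to tracked variables
`print(x, y)` → prints [1, 2, 3] [4, 5, 6]
`x = [1, 2, 3]` → x = [1, 2, 3]
`y = [4, 5, 6]` → y = [4, 5, 6]
`swap_elements(x, y, 0, 0)` → x = [4, 2, 3]; y = [1, 5, 6]
`print(x, y)` → prints [4, 2, 3] [1, 5, 6]

Answer:
[1, 2, 3] [4, 5, 6]
[4, 2, 3] [1, 5, 6]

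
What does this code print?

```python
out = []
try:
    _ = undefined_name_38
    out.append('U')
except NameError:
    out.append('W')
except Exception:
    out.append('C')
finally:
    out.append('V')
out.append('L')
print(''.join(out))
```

Execution trace: 'W' (except NameError) → 'V' (finally) → 'L' (after the try/except). Output: WVL

Answer: WVL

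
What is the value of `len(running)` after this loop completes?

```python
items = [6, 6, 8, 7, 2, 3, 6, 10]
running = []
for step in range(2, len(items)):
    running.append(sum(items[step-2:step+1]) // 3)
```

Number of 3-element averages
`running` takes the values: [] → [6] → [6, 7] → [6, 7, 5] → [6, 7, 5, 4] → [6, 7, 5, 4, 3] → [6, 7, 5, 4, 3, 6]
So `len(running)` = 6

Answer: 6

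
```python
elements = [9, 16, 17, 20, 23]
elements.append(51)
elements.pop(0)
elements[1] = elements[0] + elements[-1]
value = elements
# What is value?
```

Trace:
`elements = [9, 16, 17, 20, 23]` → elements = [9, 16, 17, 20, 23]
`elements.append(51)` → elements = [9, 16, 17, 20, 23, 51]
`elements.pop(0)` → elements = [16, 17, 20, 23, 51]
`elements[1] = elements[0] + elements[-1]` → elements = [16, 67, 20, 23, 51]
`value = elements` → value = [16, 67, 20, 23, 51]
So value = [16, 67, 20, 23, 51]

Answer: [16, 67, 20, 23, 51]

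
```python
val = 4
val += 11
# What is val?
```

Trace:
`val = 4` → val = 4
`val += 11` → val = 15
So val = 15

Answer: 15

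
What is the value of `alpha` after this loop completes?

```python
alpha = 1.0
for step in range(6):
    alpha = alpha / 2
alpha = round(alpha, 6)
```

Halving LR 6 times: 1 / 2^6
`alpha` takes the values: 1.0 → 0.5 → 0.25 → 0.125 → 0.0625 → 0.03125 → 0.015625

Answer: 0.015625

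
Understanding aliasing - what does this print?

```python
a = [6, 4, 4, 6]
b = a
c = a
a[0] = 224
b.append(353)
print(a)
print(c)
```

Key concept: multiple aliases.
Step by step:
`a = [6, 4, 4, 6]` → a = [6, 4, 4, 6]
`b = a` → b = [6, 4, 4, 6] (same object as a)
`c = a` → c = [6, 4, 4, 6] (same object as a, b)
`a[0] = 224` → a = [224, 4, 4, 6] (same object as b, c); b = [224, 4, 4, 6] (same object as a, c); c = [224, 4, 4, 6] (same object as a, b)
`b.append(353)` → a = [224, 4, 4, 6, 353] (same object as b, c); b = [224, 4, 4, 6, 353] (same object as a, c); c = [224, 4, 4, 6, 353] (same object as a, b)
`print(a)` → prints [224, 4, 4, 6, 353]
`print(c)` → prints [224, 4, 4, 6, 353]

Answer:
[224, 4, 4, 6, 353]
[224, 4, 4, 6, 353]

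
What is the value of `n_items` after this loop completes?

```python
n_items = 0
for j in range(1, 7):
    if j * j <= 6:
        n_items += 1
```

Count numbers where j² ≤ 6
`n_items` takes the values: 0 → 1 → 2

Answer: 2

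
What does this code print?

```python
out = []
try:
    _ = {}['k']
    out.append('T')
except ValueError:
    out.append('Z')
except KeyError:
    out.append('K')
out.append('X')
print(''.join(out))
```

Execution trace: 'K' (except KeyError) → 'X' (after the try/except). Output: KX

Answer: KX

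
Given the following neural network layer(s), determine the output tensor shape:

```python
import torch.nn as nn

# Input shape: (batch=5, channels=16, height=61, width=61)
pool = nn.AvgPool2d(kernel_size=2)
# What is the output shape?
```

Input: (5, 16, 61, 61) -> Output: (5, 16, 30, 30)

Answer: (5, 16, 30, 30)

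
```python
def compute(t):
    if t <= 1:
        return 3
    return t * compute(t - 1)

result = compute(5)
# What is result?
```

compute(5) = 5 * 4 * 3 * 2 * 3 = 360

Answer: 360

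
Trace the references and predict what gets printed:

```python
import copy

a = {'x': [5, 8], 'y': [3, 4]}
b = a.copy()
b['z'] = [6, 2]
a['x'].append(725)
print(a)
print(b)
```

Key concept: shallow copy of dict with mutable values.
Step by step:
`a = {'x': [5, 8], 'y': [3, 4]}` → a = {'x': [5, 8], 'y': [3, 4]}
`b = a.copy()` → b = {'x': [5, 8], 'y': [3, 4]}
`b['z'] = [6, 2]` → b = {'x': [5, 8], 'y': [3, 4], 'z': [6, 2]}
`a['x'].append(725)` → a = {'x': [5, 8, 725], 'y': [3, 4]}; b = {'x': [5, 8, 725], 'y': [3, 4], 'z': [6, 2]}
`print(a)` → prints {'x': [5, 8, 725], 'y': [3, 4]}
`print(b)` → prints {'x': [5, 8, 725], 'y': [3, 4], 'z': [6, 2]}

Answer:
{'x': [5, 8, 725], 'y': [3, 4]}
{'x': [5, 8, 725], 'y': [3, 4], 'z': [6, 2]}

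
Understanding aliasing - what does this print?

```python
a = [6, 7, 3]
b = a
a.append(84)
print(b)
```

Key concept: basic list aliasing.
Step by step:
`a = [6, 7, 3]` → a = [6, 7, 3]
`b = a` → b = [6, 7, 3] (same object as a)
`a.append(84)` → a = [6, 7, 3, 84] (same object as b); b = [6, 7, 3, 84] (same object as a)
`print(b)` → prints [6, 7, 3, 84]

Answer: [6, 7, 3, 84]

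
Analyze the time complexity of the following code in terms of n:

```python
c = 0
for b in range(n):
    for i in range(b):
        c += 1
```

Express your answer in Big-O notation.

Each loop level contributes: n × n. Multiplying the contributions gives O(n^2).

Answer: O(n^2)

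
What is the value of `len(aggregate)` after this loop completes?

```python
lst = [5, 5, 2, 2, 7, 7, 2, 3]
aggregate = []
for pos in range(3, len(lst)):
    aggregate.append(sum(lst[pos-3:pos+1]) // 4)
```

Number of 4-element averages
`aggregate` takes the values: [] → [3] → [3, 4] → [3, 4, 4] → [3, 4, 4, 4] → [3, 4, 4, 4, 4]
So `len(aggregate)` = 5

Answer: 5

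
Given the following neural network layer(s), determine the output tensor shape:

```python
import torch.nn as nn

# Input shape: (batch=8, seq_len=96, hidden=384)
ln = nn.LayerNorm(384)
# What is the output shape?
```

Input: (8, 96, 384) -> Output: (8, 96, 384)

Answer: (8, 96, 384)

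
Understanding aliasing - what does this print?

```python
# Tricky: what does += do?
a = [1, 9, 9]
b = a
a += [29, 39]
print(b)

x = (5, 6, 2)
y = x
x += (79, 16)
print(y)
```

Key concept: += behavior differs for mutable vs immutable.
Step by step:
`a = [1, 9, 9]` → a = [1, 9, 9]
`b = a` → b = [1, 9, 9] (same object as a)
`a += [29, 39]` → a = [1, 9, 9, 29, 39] (same object as b); b = [1, 9, 9, 29, 39] (same object as a)
`print(b)` → prints [1, 9, 9, 29, 39]
`x = (5, 6, 2)` → x = (5, 6, 2)
`y = x` → y = (5, 6, 2)
`x += (79, 16)` → x = (5, 6, 2, 79, 16)
`print(y)` → prints (5, 6, 2)

Answer:
[1, 9, 9, 29, 39]
(5, 6, 2)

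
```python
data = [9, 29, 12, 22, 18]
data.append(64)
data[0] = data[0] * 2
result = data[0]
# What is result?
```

Trace:
`data = [9, 29, 12, 22, 18]` → data = [9, 29, 12, 22, 18]
`data.append(64)` → data = [9, 29, 12, 22, 18, 64]
`data[0] = data[0] * 2` → data = [18, 29, 12, 22, 18, 64]
`result = data[0]` → result = 18
So result = 18

Answer: 18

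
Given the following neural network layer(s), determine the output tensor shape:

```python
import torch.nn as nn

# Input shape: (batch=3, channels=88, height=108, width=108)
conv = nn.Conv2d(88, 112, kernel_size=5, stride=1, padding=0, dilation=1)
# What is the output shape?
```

Input: (3, 88, 108, 108) -> Output: (3, 112, 104, 104)

Answer: (3, 112, 104, 104)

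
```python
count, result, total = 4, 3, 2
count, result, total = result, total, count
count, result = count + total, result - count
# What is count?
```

Trace:
`count, result, total = 4, 3, 2` → count = 4; result = 3; total = 2
`count, result, total = result, total, count` → count = 3; result = 2; total = 4
`count, result = count + total, result - count` → count = 7; result = -1
So count = 7

Answer: 7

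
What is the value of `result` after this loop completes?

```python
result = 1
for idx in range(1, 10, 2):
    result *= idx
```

Product of 1, 3, 5, ... up to 9
`result` takes the values: 1 → 3 → 15 → 105 → 945

Answer: 945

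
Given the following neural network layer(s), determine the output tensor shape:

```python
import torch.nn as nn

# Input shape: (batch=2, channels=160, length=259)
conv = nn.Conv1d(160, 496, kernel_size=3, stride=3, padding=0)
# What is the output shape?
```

Input: (2, 160, 259) -> Output: (2, 496, 86)

Answer: (2, 496, 86)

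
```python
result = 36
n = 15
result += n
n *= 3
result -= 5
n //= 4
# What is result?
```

Trace:
`result = 36` → result = 36
`n = 15` → n = 15
`result += n` → result = 51
`n *= 3` → n = 45
`result -= 5` → result = 46
`n //= 4` → n = 11
So result = 46

Answer: 46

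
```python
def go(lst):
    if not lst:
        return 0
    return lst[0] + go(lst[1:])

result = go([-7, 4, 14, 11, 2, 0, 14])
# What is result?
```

(-7) + 4 + 14 + 11 + 2 + 0 + 14 + 0 = 38

Answer: 38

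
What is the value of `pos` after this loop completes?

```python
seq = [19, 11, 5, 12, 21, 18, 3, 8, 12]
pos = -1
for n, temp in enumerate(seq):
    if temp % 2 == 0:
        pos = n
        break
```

First even number index in [19, 11, 5, 12, 21, 18, 3, 8, 12]
`pos` takes the values: -1 → 3

Answer: 3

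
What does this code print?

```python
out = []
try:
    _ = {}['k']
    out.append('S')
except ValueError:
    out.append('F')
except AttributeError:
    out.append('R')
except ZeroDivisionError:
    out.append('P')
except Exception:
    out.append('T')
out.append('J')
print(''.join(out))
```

Execution trace: 'T' (except Exception) → 'J' (after the try/except). Output: TJ

Answer: TJ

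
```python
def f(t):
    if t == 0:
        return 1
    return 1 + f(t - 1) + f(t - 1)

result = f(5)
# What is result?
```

f(t) = 1 + 2·f(t-1), f(0)=1. Closed form: (1+1)·2^5 - 1 = 63.

Answer: 63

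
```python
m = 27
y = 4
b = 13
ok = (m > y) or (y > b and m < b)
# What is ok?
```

Trace:
`m = 27` → m = 27
`y = 4` → y = 4
`b = 13` → b = 13
`ok = (m > y) or (y > b and m < b)` → ok = True
So ok = True

Answer: True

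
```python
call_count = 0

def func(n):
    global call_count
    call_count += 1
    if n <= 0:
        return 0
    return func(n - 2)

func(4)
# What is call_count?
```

Linear recursion stepping by 2: 3 calls from n=4 down to ≤0.

Answer: 3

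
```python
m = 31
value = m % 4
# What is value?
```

Trace:
`m = 31` → m = 31
`value = m % 4` → value = 3
So value = 3

Answer: 3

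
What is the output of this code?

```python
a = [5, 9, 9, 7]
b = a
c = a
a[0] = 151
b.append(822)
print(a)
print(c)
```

Key concept: multiple aliases.
Step by step:
`a = [5, 9, 9, 7]` → a = [5, 9, 9, 7]
`b = a` → b = [5, 9, 9, 7] (same object as a)
`c = a` → c = [5, 9, 9, 7] (same object as a, b)
`a[0] = 151` → a = [151, 9, 9, 7] (same object as b, c); b = [151, 9, 9, 7] (same object as a, c); c = [151, 9, 9, 7] (same object as a, b)
`b.append(822)` → a = [151, 9, 9, 7, 822] (same object as b, c); b = [151, 9, 9, 7, 822] (same object as a, c); c = [151, 9, 9, 7, 822] (same object as a, b)
`print(a)` → prints [151, 9, 9, 7, 822]
`print(c)` → prints [151, 9, 9, 7, 822]

Answer:
[151, 9, 9, 7, 822]
[151, 9, 9, 7, 822]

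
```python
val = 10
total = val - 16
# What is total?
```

Trace:
`val = 10` → val = 10
`total = val - 16` → total = -6
So total = -6

Answer: -6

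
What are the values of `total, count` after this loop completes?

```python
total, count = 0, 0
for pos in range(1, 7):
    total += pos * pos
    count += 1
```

Sum of squares and count
`total, count` takes the values: (0, 0) → (1, 0) → (1, 1) → (5, 1) → (5, 2) → (14, 2) → (14, 3) → (30, 3) → (30, 4) → (55, 4) → (55, 5) → (91, 5) → (91, 6)

Answer: 91, 6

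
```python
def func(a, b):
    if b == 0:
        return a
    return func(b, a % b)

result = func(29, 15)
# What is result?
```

func(29, 15) -> func(15, 14) -> func(14, 1) -> func(1, 0) -> 1

Answer: 1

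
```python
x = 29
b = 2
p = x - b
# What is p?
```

Trace:
`x = 29` → x = 29
`b = 2` → b = 2
`p = x - b` → p = 27
So p = 27

Answer: 27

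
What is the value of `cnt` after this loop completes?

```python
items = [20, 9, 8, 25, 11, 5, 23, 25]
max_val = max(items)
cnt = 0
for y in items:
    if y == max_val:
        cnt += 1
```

Count of max value 25 in [20, 9, 8, 25, 11, 5, 23, 25]
`cnt` takes the values: 0 → 1 → 2

Answer: 2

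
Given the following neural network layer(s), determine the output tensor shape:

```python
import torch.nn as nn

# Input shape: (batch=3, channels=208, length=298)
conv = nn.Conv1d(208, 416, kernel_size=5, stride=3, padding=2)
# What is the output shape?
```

Input: (3, 208, 298) -> Output: (3, 416, 100)

Answer: (3, 416, 100)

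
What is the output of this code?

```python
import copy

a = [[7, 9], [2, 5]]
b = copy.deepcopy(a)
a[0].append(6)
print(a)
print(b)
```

Key concept: deep copy is fully independent.
Step by step:
`a = [[7, 9], [2, 5]]` → a = [[7, 9], [2, 5]]
`b = copy.deepcopy(a)` → b = [[7, 9], [2, 5]]
`a[0].append(6)` → a = [[7, 9, 6], [2, 5]]
`print(a)` → prints [[7, 9, 6], [2, 5]]
`print(b)` → prints [[7, 9], [2, 5]]

Answer:
[[7, 9, 6], [2, 5]]
[[7, 9], [2, 5]]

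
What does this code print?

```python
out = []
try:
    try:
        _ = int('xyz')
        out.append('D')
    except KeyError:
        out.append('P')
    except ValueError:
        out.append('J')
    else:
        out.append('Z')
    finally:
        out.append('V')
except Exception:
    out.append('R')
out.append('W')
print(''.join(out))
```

Execution trace: 'J' (inner except ValueError) → 'V' (inner finally) → 'W' (after the try/except). Output: JVW

Answer: JVW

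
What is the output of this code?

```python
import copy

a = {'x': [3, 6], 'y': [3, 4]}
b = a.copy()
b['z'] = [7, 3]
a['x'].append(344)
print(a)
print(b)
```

Key concept: shallow copy of dict with mutable values.
Step by step:
`a = {'x': [3, 6], 'y': [3, 4]}` → a = {'x': [3, 6], 'y': [3, 4]}
`b = a.copy()` → b = {'x': [3, 6], 'y': [3, 4]}
`b['z'] = [7, 3]` → b = {'x': [3, 6], 'y': [3, 4], 'z': [7, 3]}
`a['x'].append(344)` → a = {'x': [3, 6, 344], 'y': [3, 4]}; b = {'x': [3, 6, 344], 'y': [3, 4], 'z': [7, 3]}
`print(a)` → prints {'x': [3, 6, 344], 'y': [3, 4]}
`print(b)` → prints {'x': [3, 6, 344], 'y': [3, 4], 'z': [7, 3]}

Answer:
{'x': [3, 6, 344], 'y': [3, 4]}
{'x': [3, 6, 344], 'y': [3, 4], 'z': [7, 3]}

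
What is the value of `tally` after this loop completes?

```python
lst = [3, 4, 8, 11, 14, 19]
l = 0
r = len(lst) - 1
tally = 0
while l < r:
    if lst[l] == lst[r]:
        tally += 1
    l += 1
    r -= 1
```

Count matching pairs from ends
`tally` takes the values: 0

Answer: 0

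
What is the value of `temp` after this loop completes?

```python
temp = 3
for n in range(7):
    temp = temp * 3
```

Multiply by 3, 7 times: 3 * 3^7 = 6561
`temp` takes the values: 3 → 9 → 27 → 81 → 243 → 729 → 2187 → 6561

Answer: 6561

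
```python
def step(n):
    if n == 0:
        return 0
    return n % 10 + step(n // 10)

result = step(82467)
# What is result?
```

Sum of digits of 82467: 7 + 6 + 4 + 2 + 8 = 27

Answer: 27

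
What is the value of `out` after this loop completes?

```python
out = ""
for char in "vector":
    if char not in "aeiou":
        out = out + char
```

Remove vowels from 'vector'
`out` takes the values: "" → "v" → "vc" → "vct" → "vctr"

Answer: "vctr"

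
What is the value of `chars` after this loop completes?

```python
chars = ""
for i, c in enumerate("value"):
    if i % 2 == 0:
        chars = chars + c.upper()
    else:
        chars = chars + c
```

Uppercase even positions in 'value'
`chars` takes the values: "" → "V" → "Va" → "VaL" → "VaLu" → "VaLuE"

Answer: "VaLuE"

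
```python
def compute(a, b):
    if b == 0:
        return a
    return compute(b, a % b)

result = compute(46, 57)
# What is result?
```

compute(46, 57) -> compute(57, 46) -> compute(46, 11) -> compute(11, 2) -> compute(2, 1) -> compute(1, 0) -> 1

Answer: 1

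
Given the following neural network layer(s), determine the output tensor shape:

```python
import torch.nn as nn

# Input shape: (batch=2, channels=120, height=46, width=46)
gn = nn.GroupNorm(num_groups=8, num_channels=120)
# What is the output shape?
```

Input: (2, 120, 46, 46) -> Output: (2, 120, 46, 46)

Answer: (2, 120, 46, 46)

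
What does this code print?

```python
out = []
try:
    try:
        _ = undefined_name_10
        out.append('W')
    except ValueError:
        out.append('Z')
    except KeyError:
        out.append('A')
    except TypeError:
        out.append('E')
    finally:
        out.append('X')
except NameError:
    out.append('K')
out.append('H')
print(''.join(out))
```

Execution trace: 'X' (inner finally) → 'K' (outer except NameError) → 'H' (after the try/except). Output: XKH

Answer: XKH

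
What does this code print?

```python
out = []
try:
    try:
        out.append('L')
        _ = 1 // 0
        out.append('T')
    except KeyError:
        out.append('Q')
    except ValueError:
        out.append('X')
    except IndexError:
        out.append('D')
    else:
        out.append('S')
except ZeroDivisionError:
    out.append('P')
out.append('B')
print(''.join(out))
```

Execution trace: 'L' (try body) → 'P' (outer except ZeroDivisionError) → 'B' (after the try/except). Output: LPB

Answer: LPB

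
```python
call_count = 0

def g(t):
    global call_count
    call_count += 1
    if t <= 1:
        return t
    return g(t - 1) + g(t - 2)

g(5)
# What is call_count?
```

Calls(t) = 1 + Calls(t-1) + Calls(t-2); Calls(0)=Calls(1)=1. For t=5 this gives 15.

Answer: 15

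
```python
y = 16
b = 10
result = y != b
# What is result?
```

Trace:
`y = 16` → y = 16
`b = 10` → b = 10
`result = y != b` → result = True
So result = True

Answer: True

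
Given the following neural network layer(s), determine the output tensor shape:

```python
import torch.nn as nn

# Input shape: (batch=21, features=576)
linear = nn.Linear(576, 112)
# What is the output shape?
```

Input: (21, 576) -> Output: (21, 112)

Answer: (21, 112)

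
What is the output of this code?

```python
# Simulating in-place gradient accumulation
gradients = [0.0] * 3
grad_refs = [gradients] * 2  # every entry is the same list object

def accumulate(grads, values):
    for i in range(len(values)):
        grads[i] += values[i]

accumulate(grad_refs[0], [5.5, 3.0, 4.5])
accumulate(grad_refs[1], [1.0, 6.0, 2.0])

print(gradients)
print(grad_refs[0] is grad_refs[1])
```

Key concept: gradient accumulation aliasing.
Step by step:
`gradients = [0.0] * 3` → gradients = [0.0, 0.0, 0.0]
`grad_refs = [gradients] * 2` → grad_refs = [[0.0, 0.0, 0.0], [0.0, 0.0, 0.0]]
`accumulate(grad_refs[0], [5.5, 3.0, 4.5])` → gradients = [5.5, 3.0, 4.5]; grad_refs = [[5.5, 3.0, 4.5], [5.5, 3.0, 4.5]]
`accumulate(grad_refs[1], [1.0, 6.0, 2.0])` → gradients = [6.5, 9.0, 6.5]; grad_refs = [[6.5, 9.0, 6.5], [6.5, 9.0, 6.5]]
`print(gradients)` → prints [6.5, 9.0, 6.5]
`print(grad_refs[0] is grad_refs[1])` → prints True

Answer:
[6.5, 9.0, 6.5]
True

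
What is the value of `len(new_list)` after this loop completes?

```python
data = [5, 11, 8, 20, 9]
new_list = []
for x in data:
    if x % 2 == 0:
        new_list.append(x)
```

Count even numbers in [5, 11, 8, 20, 9]
`new_list` takes the values: [] → [8] → [8, 20]
So `len(new_list)` = 2

Answer: 2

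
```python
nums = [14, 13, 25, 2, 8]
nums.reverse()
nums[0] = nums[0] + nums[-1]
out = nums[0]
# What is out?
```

Trace:
`nums = [14, 13, 25, 2, 8]` → nums = [14, 13, 25, 2, 8]
`nums.reverse()` → nums = [8, 2, 25, 13, 14]
`nums[0] = nums[0] + nums[-1]` → nums = [22, 2, 25, 13, 14]
`out = nums[0]` → out = 22
So out = 22

Answer: 22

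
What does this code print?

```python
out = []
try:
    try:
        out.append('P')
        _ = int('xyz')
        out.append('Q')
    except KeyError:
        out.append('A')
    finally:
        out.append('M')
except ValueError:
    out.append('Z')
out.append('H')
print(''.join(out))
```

Execution trace: 'P' (try body) → 'M' (finally) → 'Z' (outer except ValueError) → 'H' (after the try/except). Output: PMZH

Answer: PMZH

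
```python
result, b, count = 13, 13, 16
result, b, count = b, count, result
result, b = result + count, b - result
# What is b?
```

Trace:
`result, b, count = 13, 13, 16` → result = 13; b = 13; count = 16
`result, b, count = b, count, result` → result = 13; b = 16; count = 13
`result, b = result + count, b - result` → result = 26; b = 3
So b = 3

Answer: 3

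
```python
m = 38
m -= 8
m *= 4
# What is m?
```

Trace:
`m = 38` → m = 38
`m -= 8` → m = 30
`m *= 4` → m = 120
So m = 120

Answer: 120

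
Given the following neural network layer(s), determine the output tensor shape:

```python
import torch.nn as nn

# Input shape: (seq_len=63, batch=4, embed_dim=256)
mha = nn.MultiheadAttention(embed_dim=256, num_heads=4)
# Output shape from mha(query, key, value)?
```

Input: (63, 4, 256) -> Output: (63, 4, 256)

Answer: (63, 4, 256)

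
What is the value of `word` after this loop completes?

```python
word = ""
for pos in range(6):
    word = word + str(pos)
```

Concatenate digits 0 to 5
`word` takes the values: "" → "0" → "01" → "012" → "0123" → "01234" → "012345"

Answer: "012345"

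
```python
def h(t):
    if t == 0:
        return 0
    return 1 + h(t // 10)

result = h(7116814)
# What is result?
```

Count of digits of 7116814: 7

Answer: 7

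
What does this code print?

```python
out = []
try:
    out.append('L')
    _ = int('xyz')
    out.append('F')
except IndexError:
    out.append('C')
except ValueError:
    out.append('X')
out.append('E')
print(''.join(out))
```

Execution trace: 'L' (try body) → 'X' (except ValueError) → 'E' (after the try/except). Output: LXE

Answer: LXE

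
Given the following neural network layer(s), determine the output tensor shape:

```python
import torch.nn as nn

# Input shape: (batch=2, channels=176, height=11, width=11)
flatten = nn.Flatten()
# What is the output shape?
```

Input: (2, 176, 11, 11) -> Output: (2, 21296)

Answer: (2, 21296)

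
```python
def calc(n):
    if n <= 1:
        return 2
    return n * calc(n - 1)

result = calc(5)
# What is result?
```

calc(5) = 5 * 4 * 3 * 2 * 2 = 240

Answer: 240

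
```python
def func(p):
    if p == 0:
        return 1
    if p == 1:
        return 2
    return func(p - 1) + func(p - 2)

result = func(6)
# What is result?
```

Build up from base cases: func(0)=1, func(1)=2, func(2)=3, func(3)=5, func(4)=8, func(5)=13, func(6)=21

Answer: 21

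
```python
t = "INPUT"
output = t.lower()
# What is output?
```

Trace:
`t = "INPUT"` → t = 'INPUT'
`output = t.lower()` → output = 'input'
So output = 'input'

Answer: 'input'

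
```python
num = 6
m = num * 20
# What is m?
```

Trace:
`num = 6` → num = 6
`m = num * 20` → m = 120
So m = 120

Answer: 120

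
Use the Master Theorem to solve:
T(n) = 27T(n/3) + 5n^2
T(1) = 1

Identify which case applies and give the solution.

a=27, b=3, f(n)=5n^2. log_3(27) = 3. Since c=2 < 3, Case 1 applies: T(n) = Θ(n^log_b(a)) = O(n^3).

Answer: O(n^3) - Case 1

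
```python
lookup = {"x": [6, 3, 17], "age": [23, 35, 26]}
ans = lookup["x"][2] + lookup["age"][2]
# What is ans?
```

Trace:
`lookup = {"x": [6, 3, 17], "age": [23, 35, 26]}` → lookup = {'x': [6, 3, 17], 'age': [23, 35, 26]}
`ans = lookup["x"][2] + lookup["age"][2]` → ans = 43
So ans = 43

Answer: 43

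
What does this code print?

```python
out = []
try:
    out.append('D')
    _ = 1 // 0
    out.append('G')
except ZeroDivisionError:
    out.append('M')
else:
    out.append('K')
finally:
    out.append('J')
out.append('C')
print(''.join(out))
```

Execution trace: 'D' (try body) → 'M' (except ZeroDivisionError) → 'J' (finally) → 'C' (after the try/except). Output: DMJC

Answer: DMJC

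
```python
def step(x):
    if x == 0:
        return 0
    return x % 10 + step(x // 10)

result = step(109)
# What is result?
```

Sum of digits of 109: 9 + 0 + 1 = 10

Answer: 10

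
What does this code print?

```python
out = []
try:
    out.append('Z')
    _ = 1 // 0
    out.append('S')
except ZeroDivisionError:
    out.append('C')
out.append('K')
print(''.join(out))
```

Execution trace: 'Z' (try body) → 'C' (except ZeroDivisionError) → 'K' (after the try/except). Output: ZCK

Answer: ZCK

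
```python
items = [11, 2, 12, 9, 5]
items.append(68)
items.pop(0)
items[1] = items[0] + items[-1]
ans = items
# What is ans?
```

Trace:
`items = [11, 2, 12, 9, 5]` → items = [11, 2, 12, 9, 5]
`items.append(68)` → items = [11, 2, 12, 9, 5, 68]
`items.pop(0)` → items = [2, 12, 9, 5, 68]
`items[1] = items[0] + items[-1]` → items = [2, 70, 9, 5, 68]
`ans = items` → ans = [2, 70, 9, 5, 68]
So ans = [2, 70, 9, 5, 68]

Answer: [2, 70, 9, 5, 68]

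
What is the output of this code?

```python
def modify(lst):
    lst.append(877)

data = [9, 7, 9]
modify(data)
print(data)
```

Key concept: function modifies passed list.
Step by step:
`data = [9, 7, 9]` → data = [9, 7, 9]
`modify(data)` → data = [9, 7, 9, 877]
`print(data)` → prints [9, 7, 9, 877]

Answer: [9, 7, 9, 877]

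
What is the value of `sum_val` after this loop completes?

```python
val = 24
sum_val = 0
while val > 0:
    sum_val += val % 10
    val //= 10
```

Sum digits of 24
`sum_val` takes the values: 0 → 4 → 6

Answer: 6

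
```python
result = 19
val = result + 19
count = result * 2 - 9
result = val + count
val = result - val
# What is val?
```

Trace:
`result = 19` → result = 19
`val = result + 19` → val = 38
`count = result * 2 - 9` → count = 29
`result = val + count` → result = 67
`val = result - val` → val = 29
So val = 29

Answer: 29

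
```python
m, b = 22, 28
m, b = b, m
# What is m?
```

Trace:
`m, b = 22, 28` → m = 22; b = 28
`m, b = b, m` → m = 28; b = 22
So m = 28

Answer: 28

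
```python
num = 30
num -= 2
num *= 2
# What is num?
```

Trace:
`num = 30` → num = 30
`num -= 2` → num = 28
`num *= 2` → num = 56
So num = 56

Answer: 56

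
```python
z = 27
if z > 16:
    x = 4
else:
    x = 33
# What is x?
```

Trace:
`z = 27` → z = 27
`if z > 16: ...` → z > 16 is True → x = 4
So x = 4

Answer: 4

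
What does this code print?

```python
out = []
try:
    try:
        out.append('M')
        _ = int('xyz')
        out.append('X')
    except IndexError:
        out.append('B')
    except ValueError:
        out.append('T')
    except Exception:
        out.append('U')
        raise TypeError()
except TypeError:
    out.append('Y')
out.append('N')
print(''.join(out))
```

Execution trace: 'M' (try body) → 'T' (except ValueError) → 'N' (after the try/except). Output: MTN

Answer: MTN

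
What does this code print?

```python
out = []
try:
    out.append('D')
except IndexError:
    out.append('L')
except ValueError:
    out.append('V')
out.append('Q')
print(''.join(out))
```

Execution trace: 'D' (try body, no exception) → 'Q' (after the try/except). Output: DQ

Answer: DQ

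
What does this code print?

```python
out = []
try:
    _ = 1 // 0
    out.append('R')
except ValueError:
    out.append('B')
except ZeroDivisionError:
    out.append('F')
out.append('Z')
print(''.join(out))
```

Execution trace: 'F' (except ZeroDivisionError) → 'Z' (after the try/except). Output: FZ

Answer: FZ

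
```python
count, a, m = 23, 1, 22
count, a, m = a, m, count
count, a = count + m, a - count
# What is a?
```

Trace:
`count, a, m = 23, 1, 22` → count = 23; a = 1; m = 22
`count, a, m = a, m, count` → count = 1; a = 22; m = 23
`count, a = count + m, a - count` → count = 24; a = 21
So a = 21

Answer: 21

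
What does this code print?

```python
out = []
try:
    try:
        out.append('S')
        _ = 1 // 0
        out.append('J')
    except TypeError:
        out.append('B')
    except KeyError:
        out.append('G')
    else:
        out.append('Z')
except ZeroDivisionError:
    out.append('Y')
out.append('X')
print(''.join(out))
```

Execution trace: 'S' (inner try body) → 'Y' (outer except ZeroDivisionError) → 'X' (after the try/except). Output: SYX

Answer: SYX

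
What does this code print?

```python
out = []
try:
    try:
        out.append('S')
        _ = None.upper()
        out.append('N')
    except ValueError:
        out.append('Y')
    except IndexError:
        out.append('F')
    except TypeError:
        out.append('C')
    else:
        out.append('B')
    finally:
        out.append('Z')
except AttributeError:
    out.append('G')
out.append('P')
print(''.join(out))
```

Execution trace: 'S' (try body) → 'Z' (finally) → 'G' (outer except AttributeError) → 'P' (after the try/except). Output: SZGP

Answer: SZGP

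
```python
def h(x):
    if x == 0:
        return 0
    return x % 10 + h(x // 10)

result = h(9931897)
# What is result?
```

Sum of digits of 9931897: 7 + 9 + 8 + 1 + 3 + 9 + 9 = 46

Answer: 46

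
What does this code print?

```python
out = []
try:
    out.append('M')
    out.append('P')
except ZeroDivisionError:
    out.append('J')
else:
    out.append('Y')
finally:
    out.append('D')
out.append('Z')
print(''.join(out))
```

Execution trace: 'M' (try body) → 'P' (try body, no exception) → 'Y' (else) → 'D' (finally) → 'Z' (after the try/except). Output: MPYDZ

Answer: MPYDZ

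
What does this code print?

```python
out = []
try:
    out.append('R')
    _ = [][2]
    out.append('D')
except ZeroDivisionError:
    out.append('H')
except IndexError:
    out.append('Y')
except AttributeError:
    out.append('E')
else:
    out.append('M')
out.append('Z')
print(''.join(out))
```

Execution trace: 'R' (try body) → 'Y' (except IndexError) → 'Z' (after the try/except). Output: RYZ

Answer: RYZ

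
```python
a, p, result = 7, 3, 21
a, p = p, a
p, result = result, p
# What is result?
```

Trace:
`a, p, result = 7, 3, 21` → a = 7; p = 3; result = 21
`a, p = p, a` → a = 3; p = 7
`p, result = result, p` → p = 21; result = 7
So result = 7

Answer: 7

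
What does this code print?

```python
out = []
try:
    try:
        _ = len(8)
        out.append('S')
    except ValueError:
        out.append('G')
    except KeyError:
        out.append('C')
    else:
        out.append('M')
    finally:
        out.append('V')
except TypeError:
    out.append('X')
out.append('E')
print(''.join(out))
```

Execution trace: 'V' (inner finally) → 'X' (outer except TypeError) → 'E' (after the try/except). Output: VXE

Answer: VXE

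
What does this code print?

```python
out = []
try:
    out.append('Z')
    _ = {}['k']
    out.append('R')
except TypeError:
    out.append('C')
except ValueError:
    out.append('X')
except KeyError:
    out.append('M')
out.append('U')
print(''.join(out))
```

Execution trace: 'Z' (try body) → 'M' (except KeyError) → 'U' (after the try/except). Output: ZMU

Answer: ZMU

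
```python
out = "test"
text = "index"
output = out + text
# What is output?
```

Trace:
`out = "test"` → out = 'test'
`text = "index"` → text = 'index'
`output = out + text` → output = 'testindex'
So output = 'testindex'

Answer: 'testindex'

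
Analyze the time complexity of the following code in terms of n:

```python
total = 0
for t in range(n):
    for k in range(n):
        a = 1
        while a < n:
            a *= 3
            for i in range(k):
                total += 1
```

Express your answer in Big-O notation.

Each loop level contributes: n × n × log n × n. Multiplying the contributions gives O(n^3 log n).

Answer: O(n^3 log n)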